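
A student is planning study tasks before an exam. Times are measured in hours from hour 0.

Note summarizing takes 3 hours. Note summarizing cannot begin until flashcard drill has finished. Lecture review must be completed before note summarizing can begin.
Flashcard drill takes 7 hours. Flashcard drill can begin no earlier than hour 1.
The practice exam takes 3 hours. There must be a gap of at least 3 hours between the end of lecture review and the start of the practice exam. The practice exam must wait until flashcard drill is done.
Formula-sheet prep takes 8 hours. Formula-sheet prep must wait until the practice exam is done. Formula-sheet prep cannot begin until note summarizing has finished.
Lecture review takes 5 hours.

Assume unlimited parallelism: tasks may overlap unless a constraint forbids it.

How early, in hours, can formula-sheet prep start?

11

Flashcard drill cannot begin until its own release at hour 1. It runs from hour 1 to 1 + 7 = hour 8.
Lecture review has no prerequisites, so it starts at hour 0 and finishes at hour 5.
Note summarizing needs all of flashcard drill (finishes hour 8); lecture review (finishes hour 5). That puts its earliest start at hour 8; it finishes at 8 + 3 = hour 11.
The practice exam needs all of lecture review (finishes hour 5, plus 3-hour gap → hour 8); flashcard drill (finishes hour 8). That puts its earliest start at hour 8; it finishes at 8 + 3 = hour 11.
Formula-sheet prep waits on the practice exam (finishes hour 11); note summarizing (finishes hour 11). The latest of these is hour 11, which is the earliest formula-sheet prep can start.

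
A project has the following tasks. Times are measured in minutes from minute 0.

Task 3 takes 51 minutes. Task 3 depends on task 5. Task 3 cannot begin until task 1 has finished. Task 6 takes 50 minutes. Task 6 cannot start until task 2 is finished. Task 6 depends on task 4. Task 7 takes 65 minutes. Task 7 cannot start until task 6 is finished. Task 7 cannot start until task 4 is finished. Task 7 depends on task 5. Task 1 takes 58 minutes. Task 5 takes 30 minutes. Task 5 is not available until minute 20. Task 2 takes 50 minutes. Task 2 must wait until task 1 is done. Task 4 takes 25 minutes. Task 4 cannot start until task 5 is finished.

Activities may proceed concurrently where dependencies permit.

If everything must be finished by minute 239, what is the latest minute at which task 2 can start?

74

To finish by minute 239, task 7 (duration 65) must start no later than minute 174.
Task 6 must finish before task 7 (must start by minute 174). With a 50-minute duration, task 6 must start by 174 − 50 = minute 124.
Task 2 has to be done before task 6 (must start by minute 124). That means finishing by minute 124, i.e. starting by 124 − 50 = minute 74.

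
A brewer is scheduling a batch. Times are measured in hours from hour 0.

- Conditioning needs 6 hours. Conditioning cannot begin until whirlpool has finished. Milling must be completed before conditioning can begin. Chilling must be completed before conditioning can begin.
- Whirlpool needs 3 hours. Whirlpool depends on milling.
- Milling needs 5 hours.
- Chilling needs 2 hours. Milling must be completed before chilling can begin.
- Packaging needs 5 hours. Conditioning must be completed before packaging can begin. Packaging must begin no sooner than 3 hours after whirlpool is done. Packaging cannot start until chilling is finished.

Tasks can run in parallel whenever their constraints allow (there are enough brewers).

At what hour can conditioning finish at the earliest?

14

Milling has no prerequisites, so it starts at hour 0 and finishes at hour 5.
After milling (finishes hour 5), chilling can start at hour 5 and finishes at hour 7.
Whirlpool cannot begin until milling (finishes hour 5). It runs from hour 5 to 5 + 3 = hour 8.
Conditioning has to wait for whirlpool (finishes hour 8); milling (finishes hour 5); chilling (finishes hour 7). The latest of these is hour 8, so conditioning runs hour 8 to 8 + 6 = hour 14.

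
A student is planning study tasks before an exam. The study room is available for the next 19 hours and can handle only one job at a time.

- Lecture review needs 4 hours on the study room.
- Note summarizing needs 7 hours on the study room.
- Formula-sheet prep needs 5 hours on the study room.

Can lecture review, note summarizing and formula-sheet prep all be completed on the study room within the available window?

Yes

Running back to back, the jobs need 4 + 7 + 5 = 16 hours on the study room.
Since 16 ≤ 19, they fit within the window.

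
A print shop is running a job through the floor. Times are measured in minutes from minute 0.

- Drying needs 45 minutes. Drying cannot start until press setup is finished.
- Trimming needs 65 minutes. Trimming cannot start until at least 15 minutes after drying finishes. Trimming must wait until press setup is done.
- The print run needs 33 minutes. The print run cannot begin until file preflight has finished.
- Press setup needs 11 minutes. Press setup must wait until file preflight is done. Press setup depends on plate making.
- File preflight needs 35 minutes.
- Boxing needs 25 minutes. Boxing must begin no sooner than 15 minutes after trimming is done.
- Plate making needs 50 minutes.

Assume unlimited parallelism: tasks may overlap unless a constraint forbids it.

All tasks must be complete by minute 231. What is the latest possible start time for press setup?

55

Boxing must finish by minute 231; it takes 25 minutes, so it must start by 231 − 25 = minute 206.
Since boxing (must start by minute 206, minus 15-minute gap → minute 191) depends on it, trimming must finish by minute 191. Backing off its 65-minute duration gives a latest start of minute 126.
Since trimming (must start by minute 126, minus 15-minute gap → minute 111) depends on it, drying must finish by minute 111. Backing off its 45-minute duration gives a latest start of minute 66.
Press setup feeds drying (must start by minute 66); trimming (must start by minute 126). Taking the minimum, press setup must finish by minute 66 and start by 66 − 11 = minute 55.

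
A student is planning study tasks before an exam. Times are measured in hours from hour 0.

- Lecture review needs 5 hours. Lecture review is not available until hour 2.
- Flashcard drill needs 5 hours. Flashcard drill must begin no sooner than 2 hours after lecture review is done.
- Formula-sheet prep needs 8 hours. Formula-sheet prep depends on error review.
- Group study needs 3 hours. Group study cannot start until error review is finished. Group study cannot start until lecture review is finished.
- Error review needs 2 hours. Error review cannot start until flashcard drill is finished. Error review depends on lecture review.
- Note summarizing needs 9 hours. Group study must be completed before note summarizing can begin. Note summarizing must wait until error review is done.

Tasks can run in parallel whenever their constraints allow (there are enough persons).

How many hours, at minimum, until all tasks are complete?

After its own release at hour 2, lecture review can start at hour 2 and finishes at hour 7.
After lecture review (finishes hour 7, plus 2-hour gap → hour 9), flashcard drill can start at hour 9 and finishes at hour 14.
Error review has to wait for flashcard drill (finishes hour 14); lecture review (finishes hour 7). The latest of these is hour 14, so error review runs hour 14 to 14 + 2 = hour 16.
Formula-sheet prep waits on error review (finishes hour 16), so it starts at hour 16 and finishes at 16 + 8 = hour 24.
Group study needs all of error review (finishes hour 16); lecture review (finishes hour 7). That puts its earliest start at hour 16; it finishes at 16 + 3 = hour 19.
Note summarizing cannot start until group study (finishes hour 19); error review (finishes hour 16). The controlling bound is hour 19, so note summarizing finishes at 19 + 9 = hour 28.
All tasks are finished once the last one completes. Finish times: Lecture review at 7, Flashcard drill at 14, Error review at 16, Group study at 19, Note summarizing at 28, Formula-sheet prep at 24. The latest is hour 28.

28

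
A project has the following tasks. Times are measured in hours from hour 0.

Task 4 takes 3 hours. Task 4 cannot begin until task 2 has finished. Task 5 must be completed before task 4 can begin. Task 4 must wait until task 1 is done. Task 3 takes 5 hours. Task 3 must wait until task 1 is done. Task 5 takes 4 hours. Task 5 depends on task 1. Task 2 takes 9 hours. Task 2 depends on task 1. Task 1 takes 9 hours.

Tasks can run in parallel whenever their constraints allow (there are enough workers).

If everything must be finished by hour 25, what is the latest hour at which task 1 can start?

4

Nothing follows task 4; the deadline of hour 25 is its only limit. It must start by 25 − 3 = hour 22.
Since task 4 (must start by hour 22) depends on it, task 2 must finish by hour 22. Backing off its 9-hour duration gives a latest start of hour 13.
Nothing follows task 3; the deadline of hour 25 is its only limit. It must start by 25 − 5 = hour 20.
Task 5 must finish before task 4 (must start by hour 22). With a 4-hour duration, task 5 must start by 22 − 4 = hour 18.
Task 1 feeds task 2 (must start by hour 13); task 3 (must start by hour 20); task 4 (must start by hour 22); task 5 (must start by hour 18). Taking the minimum, task 1 must finish by hour 13 and start by 13 − 9 = hour 4.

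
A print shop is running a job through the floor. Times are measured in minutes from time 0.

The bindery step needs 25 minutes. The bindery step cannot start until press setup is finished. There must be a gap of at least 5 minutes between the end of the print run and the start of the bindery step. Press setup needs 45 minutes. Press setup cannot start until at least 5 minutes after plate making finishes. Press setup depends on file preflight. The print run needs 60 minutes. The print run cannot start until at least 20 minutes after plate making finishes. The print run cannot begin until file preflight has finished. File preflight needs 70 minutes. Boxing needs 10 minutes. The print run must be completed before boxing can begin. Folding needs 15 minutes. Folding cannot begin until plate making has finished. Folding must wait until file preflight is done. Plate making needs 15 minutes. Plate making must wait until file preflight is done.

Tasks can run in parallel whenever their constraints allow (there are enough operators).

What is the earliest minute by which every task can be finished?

195

File preflight can start immediately at minute 0; it finishes at minute 70.
After file preflight (finishes minute 70), plate making can start at minute 70 and finishes at minute 85.
Folding has to wait for plate making (finishes minute 85); file preflight (finishes minute 70). The latest of these is minute 85, so folding runs minute 85 to 85 + 15 = minute 100.
For the print run: plate making (finishes minute 85, plus 20-minute gap → minute 105); file preflight (finishes minute 70). Taking the maximum gives a start of minute 105, and it finishes at 105 + 60 = minute 165.
Boxing waits on the print run (finishes minute 165), so it starts at minute 165 and finishes at 165 + 10 = minute 175.
Press setup has to wait for plate making (finishes minute 85, plus 5-minute gap → minute 90); file preflight (finishes minute 70). The latest of these is minute 90, so press setup runs minute 90 to 90 + 45 = minute 135.
The bindery step has to wait for press setup (finishes minute 135); the print run (finishes minute 165, plus 5-minute gap → minute 170). The latest of these is minute 170, so the bindery step runs minute 170 to 170 + 25 = minute 195.
All tasks are finished once the last one completes. Finish times: File preflight at 70, Plate making at 85, Press setup at 135, The print run at 165, Folding at 100, The bindery step at 195, Boxing at 175. The latest is minute 195.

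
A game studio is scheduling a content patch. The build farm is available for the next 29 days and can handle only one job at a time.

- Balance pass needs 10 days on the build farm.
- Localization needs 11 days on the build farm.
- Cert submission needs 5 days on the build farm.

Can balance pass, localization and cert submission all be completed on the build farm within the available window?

Yes

Running back to back, the jobs need 10 + 11 + 5 = 26 days on the build farm.
Since 26 ≤ 29, they fit within the window.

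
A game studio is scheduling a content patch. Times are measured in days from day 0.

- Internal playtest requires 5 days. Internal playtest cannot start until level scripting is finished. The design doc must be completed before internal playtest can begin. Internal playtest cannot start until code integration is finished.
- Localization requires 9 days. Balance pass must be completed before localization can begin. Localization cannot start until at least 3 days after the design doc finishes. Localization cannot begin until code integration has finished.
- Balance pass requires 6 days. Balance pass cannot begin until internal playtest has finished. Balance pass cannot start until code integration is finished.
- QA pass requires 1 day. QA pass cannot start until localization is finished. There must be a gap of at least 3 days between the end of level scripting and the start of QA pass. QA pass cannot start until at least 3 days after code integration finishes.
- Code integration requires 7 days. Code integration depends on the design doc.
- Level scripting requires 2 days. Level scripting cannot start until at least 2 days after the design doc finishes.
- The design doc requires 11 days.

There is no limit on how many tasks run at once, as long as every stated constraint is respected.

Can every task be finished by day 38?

The design doc has no prerequisites, so it starts at day 0 and finishes at day 11.
Code integration waits on the design doc (finishes day 11), so it starts at day 11 and finishes at 11 + 7 = day 18.
After the design doc (finishes day 11, plus 2-day gap → day 13), level scripting can start at day 13 and finishes at day 15.
For internal playtest: level scripting (finishes day 15); the design doc (finishes day 11); code integration (finishes day 18). Taking the maximum gives a start of day 18, and it finishes at 18 + 5 = day 23.
Balance pass needs all of internal playtest (finishes day 23); code integration (finishes day 18). That puts its earliest start at day 23; it finishes at 23 + 6 = day 29.
Localization needs all of balance pass (finishes day 29); the design doc (finishes day 11, plus 3-day gap → day 14); code integration (finishes day 18). That puts its earliest start at day 29; it finishes at 29 + 9 = day 38.
QA pass cannot start until localization (finishes day 38); level scripting (finishes day 15, plus 3-day gap → day 18); code integration (finishes day 18, plus 3-day gap → day 21). The controlling bound is day 38, so QA pass finishes at 38 + 1 = day 39.
The earliest everything can be done is day 39, which is after the deadline of 38, so it is not possible.

No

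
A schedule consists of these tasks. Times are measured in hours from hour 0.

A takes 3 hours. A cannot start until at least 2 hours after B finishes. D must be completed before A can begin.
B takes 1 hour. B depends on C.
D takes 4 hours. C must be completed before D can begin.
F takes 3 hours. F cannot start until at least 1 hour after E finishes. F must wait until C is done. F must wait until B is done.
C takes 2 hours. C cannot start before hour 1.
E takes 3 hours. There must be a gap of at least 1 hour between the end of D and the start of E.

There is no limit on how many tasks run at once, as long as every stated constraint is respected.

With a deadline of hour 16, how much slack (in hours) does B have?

C waits on its own release at hour 1, so it starts at hour 1 and finishes at 1 + 2 = hour 3.
B waits on C (finishes hour 3), so it starts at hour 3 and finishes at 3 + 1 = hour 4.

Working backward from the deadline:
Nothing follows A; the deadline of hour 16 is its only limit. It must start by 16 − 3 = hour 13.
F has no dependents, so it just needs to finish by hour 16. Starting by 16 − 3 = hour 13 achieves that.
For B: A (must start by hour 13, minus 2-hour gap → hour 11); F (must start by hour 13). The most restrictive is hour 11; with a 1-hour duration, B must start by hour 10.
So B can start as early as hour 3 and as late as hour 10, giving 10 − 3 = 7 hours of slack.

7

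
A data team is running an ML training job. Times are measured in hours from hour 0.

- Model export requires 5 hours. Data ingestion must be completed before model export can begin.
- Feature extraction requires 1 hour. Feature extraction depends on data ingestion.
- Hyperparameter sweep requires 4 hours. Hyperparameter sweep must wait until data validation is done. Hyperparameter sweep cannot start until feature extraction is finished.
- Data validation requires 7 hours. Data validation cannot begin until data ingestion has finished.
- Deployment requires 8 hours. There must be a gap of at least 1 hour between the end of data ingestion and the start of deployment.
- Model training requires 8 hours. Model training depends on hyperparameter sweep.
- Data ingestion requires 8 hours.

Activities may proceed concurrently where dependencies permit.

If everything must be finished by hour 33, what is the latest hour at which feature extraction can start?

Nothing follows model training; the deadline of hour 33 is its only limit. It must start by 33 − 8 = hour 25.
Hyperparameter sweep feeds into model training (must start by hour 25); so hyperparameter sweep must finish by hour 25 and therefore start by hour 21.
Feature extraction feeds into hyperparameter sweep (must start by hour 21); so feature extraction must finish by hour 21 and therefore start by hour 20.

20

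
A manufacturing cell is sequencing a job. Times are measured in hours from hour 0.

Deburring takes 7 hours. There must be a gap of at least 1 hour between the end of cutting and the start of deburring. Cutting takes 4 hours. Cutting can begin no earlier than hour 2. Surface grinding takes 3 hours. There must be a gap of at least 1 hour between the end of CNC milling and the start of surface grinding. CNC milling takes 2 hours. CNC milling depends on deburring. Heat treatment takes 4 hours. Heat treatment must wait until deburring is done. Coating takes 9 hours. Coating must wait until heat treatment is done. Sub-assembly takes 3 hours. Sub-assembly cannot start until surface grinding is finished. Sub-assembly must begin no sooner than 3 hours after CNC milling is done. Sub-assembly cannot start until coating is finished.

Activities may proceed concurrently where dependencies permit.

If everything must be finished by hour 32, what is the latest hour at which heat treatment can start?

To finish by hour 32, sub-assembly (duration 3) must start no later than hour 29.
Coating has to be done before sub-assembly (must start by hour 29). That means finishing by hour 29, i.e. starting by 29 − 9 = hour 20.
Heat treatment must finish before coating (must start by hour 20). With a 4-hour duration, heat treatment must start by 20 − 4 = hour 16.

16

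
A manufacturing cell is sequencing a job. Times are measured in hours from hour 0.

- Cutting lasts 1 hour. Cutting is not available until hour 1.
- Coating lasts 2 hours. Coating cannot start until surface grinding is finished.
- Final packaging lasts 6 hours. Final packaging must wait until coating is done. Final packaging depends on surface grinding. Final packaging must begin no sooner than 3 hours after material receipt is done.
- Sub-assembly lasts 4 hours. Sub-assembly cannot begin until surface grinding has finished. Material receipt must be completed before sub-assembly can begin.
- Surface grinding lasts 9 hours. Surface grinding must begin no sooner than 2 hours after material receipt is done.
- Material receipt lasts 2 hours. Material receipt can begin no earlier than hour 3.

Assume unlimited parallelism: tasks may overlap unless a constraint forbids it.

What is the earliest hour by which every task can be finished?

Cutting cannot begin until its own release at hour 1. It runs from hour 1 to 1 + 1 = hour 2.
Material receipt cannot begin until its own release at hour 3. It runs from hour 3 to 3 + 2 = hour 5.
Surface grinding waits on material receipt (finishes hour 5, plus 2-hour gap → hour 7), so it starts at hour 7 and finishes at 7 + 9 = hour 16.
Sub-assembly cannot start until surface grinding (finishes hour 16); material receipt (finishes hour 5). The controlling bound is hour 16, so sub-assembly finishes at 16 + 4 = hour 20.
After surface grinding (finishes hour 16), coating can start at hour 16 and finishes at hour 18.
Final packaging cannot start until coating (finishes hour 18); surface grinding (finishes hour 16); material receipt (finishes hour 5, plus 3-hour gap → hour 8). The controlling bound is hour 18, so final packaging finishes at 18 + 6 = hour 24.
All tasks are finished once the last one completes. Finish times: Material receipt at 5, Cutting at 2, Surface grinding at 16, Coating at 18, Sub-assembly at 20, Final packaging at 24. The latest is hour 24.

24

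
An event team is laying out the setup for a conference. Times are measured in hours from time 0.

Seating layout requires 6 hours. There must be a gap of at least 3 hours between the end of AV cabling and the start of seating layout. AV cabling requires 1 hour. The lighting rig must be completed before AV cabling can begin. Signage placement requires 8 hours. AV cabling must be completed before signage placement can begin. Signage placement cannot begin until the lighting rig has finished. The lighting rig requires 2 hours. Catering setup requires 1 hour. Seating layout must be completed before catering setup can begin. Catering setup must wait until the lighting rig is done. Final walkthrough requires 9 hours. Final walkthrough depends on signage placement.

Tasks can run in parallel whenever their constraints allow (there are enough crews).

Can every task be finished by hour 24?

The lighting rig has no prerequisites, so it starts at hour 0 and finishes at hour 2.
After the lighting rig (finishes hour 2), AV cabling can start at hour 2 and finishes at hour 3.
For signage placement: AV cabling (finishes hour 3); the lighting rig (finishes hour 2). Taking the maximum gives a start of hour 3, and it finishes at 3 + 8 = hour 11.
Final walkthrough waits on signage placement (finishes hour 11), so it starts at hour 11 and finishes at 11 + 9 = hour 20.
Seating layout waits on AV cabling (finishes hour 3, plus 3-hour gap → hour 6), so it starts at hour 6 and finishes at 6 + 6 = hour 12.
Catering setup has to wait for seating layout (finishes hour 12); the lighting rig (finishes hour 2). The latest of these is hour 12, so catering setup runs hour 12 to 12 + 1 = hour 13.
Every task is finished by hour 20, which is no later than the deadline of 24, so the schedule is feasible.

Yes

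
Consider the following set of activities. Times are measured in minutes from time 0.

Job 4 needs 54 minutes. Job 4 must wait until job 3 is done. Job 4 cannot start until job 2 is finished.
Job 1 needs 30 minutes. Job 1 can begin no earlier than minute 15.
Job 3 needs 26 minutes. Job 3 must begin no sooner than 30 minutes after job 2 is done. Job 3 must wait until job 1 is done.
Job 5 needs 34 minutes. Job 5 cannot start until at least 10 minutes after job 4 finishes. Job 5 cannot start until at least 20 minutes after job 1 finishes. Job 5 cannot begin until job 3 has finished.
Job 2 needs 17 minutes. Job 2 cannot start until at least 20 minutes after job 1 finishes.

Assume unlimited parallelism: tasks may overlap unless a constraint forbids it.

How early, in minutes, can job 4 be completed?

192

Job 1 waits on its own release at minute 15, so it starts at minute 15 and finishes at 15 + 30 = minute 45.
Job 2 cannot begin until job 1 (finishes minute 45, plus 20-minute gap → minute 65). It runs from minute 65 to 65 + 17 = minute 82.
Job 3 needs all of job 2 (finishes minute 82, plus 30-minute gap → minute 112); job 1 (finishes minute 45). That puts its earliest start at minute 112; it finishes at 112 + 26 = minute 138.
Job 4 needs all of job 3 (finishes minute 138); job 2 (finishes minute 82). That puts its earliest start at minute 138; it finishes at 138 + 54 = minute 192.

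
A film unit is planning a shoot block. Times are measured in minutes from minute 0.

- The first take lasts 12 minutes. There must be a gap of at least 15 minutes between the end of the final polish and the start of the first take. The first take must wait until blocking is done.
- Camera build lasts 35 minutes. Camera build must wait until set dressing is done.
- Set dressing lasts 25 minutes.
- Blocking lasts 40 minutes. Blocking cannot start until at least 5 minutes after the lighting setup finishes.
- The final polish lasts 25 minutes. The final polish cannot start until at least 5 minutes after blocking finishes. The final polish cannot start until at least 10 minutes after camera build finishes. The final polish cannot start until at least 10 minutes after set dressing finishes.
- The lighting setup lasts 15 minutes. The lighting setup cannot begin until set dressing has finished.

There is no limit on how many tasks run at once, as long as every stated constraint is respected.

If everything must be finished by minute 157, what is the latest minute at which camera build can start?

Nothing follows the first take; the deadline of minute 157 is its only limit. It must start by 157 − 12 = minute 145.
The final polish feeds into the first take (must start by minute 145, minus 15-minute gap → minute 130); so the final polish must finish by minute 130 and therefore start by minute 105.
Camera build has to be done before the final polish (must start by minute 105, minus 10-minute gap → minute 95). That means finishing by minute 95, i.e. starting by 95 − 35 = minute 60.

60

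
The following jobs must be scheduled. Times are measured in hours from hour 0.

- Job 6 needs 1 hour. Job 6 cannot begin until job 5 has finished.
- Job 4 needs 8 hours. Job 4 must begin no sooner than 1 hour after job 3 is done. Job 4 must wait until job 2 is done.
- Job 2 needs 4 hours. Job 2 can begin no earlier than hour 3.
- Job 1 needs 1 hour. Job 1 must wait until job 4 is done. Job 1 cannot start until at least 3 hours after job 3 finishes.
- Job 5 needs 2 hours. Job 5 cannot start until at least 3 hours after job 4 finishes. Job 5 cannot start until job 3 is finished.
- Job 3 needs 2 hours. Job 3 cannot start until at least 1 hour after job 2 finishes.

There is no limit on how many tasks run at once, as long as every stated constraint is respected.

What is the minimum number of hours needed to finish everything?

Job 2 cannot begin until its own release at hour 3. It runs from hour 3 to 3 + 4 = hour 7.
Job 3 waits on job 2 (finishes hour 7, plus 1-hour gap → hour 8), so it starts at hour 8 and finishes at 8 + 2 = hour 10.
Job 4 needs all of job 3 (finishes hour 10, plus 1-hour gap → hour 11); job 2 (finishes hour 7). That puts its earliest start at hour 11; it finishes at 11 + 8 = hour 19.
Job 5 cannot start until job 4 (finishes hour 19, plus 3-hour gap → hour 22); job 3 (finishes hour 10). The controlling bound is hour 22, so job 5 finishes at 22 + 2 = hour 24.
After job 5 (finishes hour 24), job 6 can start at hour 24 and finishes at hour 25.
Job 1 has to wait for job 4 (finishes hour 19); job 3 (finishes hour 10, plus 3-hour gap → hour 13). The latest of these is hour 19, so job 1 runs hour 19 to 19 + 1 = hour 20.
All tasks are finished once the last one completes. Finish times: Job 1 at 20, Job 2 at 7, Job 3 at 10, Job 4 at 19, Job 5 at 24, Job 6 at 25. The latest is hour 25.

25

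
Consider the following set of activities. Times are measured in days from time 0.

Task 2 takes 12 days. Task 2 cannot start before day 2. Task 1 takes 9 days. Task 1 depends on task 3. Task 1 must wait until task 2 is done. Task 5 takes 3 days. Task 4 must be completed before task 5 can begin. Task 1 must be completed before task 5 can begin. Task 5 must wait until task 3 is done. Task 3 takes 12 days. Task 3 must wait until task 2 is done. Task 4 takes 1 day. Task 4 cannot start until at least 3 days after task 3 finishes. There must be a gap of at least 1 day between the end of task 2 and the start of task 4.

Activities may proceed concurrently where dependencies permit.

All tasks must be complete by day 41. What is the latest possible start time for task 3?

17

To finish by day 41, task 5 (duration 3) must start no later than day 38.
Task 1 has to be done before task 5 (must start by day 38). That means finishing by day 38, i.e. starting by 38 − 9 = day 29.
Task 4 feeds into task 5 (must start by day 38); so task 4 must finish by day 38 and therefore start by day 37.
For task 3: task 1 (must start by day 29); task 4 (must start by day 37, minus 3-day gap → day 34); task 5 (must start by day 38). The most restrictive is day 29; with a 12-day duration, task 3 must start by day 17.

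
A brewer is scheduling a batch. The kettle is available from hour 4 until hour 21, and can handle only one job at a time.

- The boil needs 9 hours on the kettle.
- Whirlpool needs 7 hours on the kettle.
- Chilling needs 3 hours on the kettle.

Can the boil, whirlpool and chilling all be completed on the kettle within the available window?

The kettle window is 21 − 4 = 17 hours.
Running back to back, the jobs need 9 + 7 + 3 = 19 hours on the kettle.
Since 19 > 17, they cannot all fit.

No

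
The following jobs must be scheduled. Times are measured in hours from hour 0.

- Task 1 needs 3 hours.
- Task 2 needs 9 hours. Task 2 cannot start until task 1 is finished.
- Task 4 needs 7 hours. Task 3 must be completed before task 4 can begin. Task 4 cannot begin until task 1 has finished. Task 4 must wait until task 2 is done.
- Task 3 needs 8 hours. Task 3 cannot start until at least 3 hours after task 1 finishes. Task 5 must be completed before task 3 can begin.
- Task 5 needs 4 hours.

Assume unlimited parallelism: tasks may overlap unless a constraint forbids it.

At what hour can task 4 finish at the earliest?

Nothing blocks task 5, so it runs from hour 0 to hour 4.
Nothing blocks task 1, so it runs from hour 0 to hour 3.
For task 3: task 1 (finishes hour 3, plus 3-hour gap → hour 6); task 5 (finishes hour 4). Taking the maximum gives a start of hour 6, and it finishes at 6 + 8 = hour 14.
After task 1 (finishes hour 3), task 2 can start at hour 3 and finishes at hour 12.
Task 4 needs all of task 3 (finishes hour 14); task 1 (finishes hour 3); task 2 (finishes hour 12). That puts its earliest start at hour 14; it finishes at 14 + 7 = hour 21.

21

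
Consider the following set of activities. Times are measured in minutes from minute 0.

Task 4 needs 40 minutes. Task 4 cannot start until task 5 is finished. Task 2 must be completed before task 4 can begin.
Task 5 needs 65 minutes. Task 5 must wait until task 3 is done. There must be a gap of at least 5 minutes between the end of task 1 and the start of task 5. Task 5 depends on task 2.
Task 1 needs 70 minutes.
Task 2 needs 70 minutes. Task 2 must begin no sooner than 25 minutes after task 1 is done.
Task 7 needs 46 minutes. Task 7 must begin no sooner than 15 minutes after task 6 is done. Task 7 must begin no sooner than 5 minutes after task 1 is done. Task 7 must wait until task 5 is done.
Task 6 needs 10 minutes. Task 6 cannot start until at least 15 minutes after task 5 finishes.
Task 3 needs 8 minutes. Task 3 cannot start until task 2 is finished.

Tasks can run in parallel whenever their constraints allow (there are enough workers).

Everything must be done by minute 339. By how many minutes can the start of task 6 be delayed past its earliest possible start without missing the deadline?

Task 1 has no prerequisites, so it starts at minute 0 and finishes at minute 70.
Task 2 cannot begin until task 1 (finishes minute 70, plus 25-minute gap → minute 95). It runs from minute 95 to 95 + 70 = minute 165.
After task 2 (finishes minute 165), task 3 can start at minute 165 and finishes at minute 173.
Task 5 cannot start until task 3 (finishes minute 173); task 1 (finishes minute 70, plus 5-minute gap → minute 75); task 2 (finishes minute 165). The controlling bound is minute 173, so task 5 finishes at 173 + 65 = minute 238.
Task 6 waits on task 5 (finishes minute 238, plus 15-minute gap → minute 253), so it starts at minute 253 and finishes at 253 + 10 = minute 263.

Working backward from the deadline:
Task 7 must finish by minute 339; it takes 46 minutes, so it must start by 339 − 46 = minute 293.
Task 6 feeds into task 7 (must start by minute 293, minus 15-minute gap → minute 278); so task 6 must finish by minute 278 and therefore start by minute 268.
So task 6 can start as early as minute 253 and as late as minute 268, giving 268 − 253 = 15 minutes of slack.

15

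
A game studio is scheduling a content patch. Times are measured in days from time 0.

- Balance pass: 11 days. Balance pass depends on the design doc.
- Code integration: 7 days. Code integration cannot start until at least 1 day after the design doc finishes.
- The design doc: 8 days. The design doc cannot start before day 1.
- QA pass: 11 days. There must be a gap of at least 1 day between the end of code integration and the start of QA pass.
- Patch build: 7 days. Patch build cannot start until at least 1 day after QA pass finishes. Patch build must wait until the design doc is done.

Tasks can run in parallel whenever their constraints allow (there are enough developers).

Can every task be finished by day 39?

The design doc cannot begin until its own release at day 1. It runs from day 1 to 1 + 8 = day 9.
Balance pass cannot begin until the design doc (finishes day 9). It runs from day 9 to 9 + 11 = day 20.
After the design doc (finishes day 9, plus 1-day gap → day 10), code integration can start at day 10 and finishes at day 17.
QA pass cannot begin until code integration (finishes day 17, plus 1-day gap → day 18). It runs from day 18 to 18 + 11 = day 29.
Patch build cannot start until QA pass (finishes day 29, plus 1-day gap → day 30); the design doc (finishes day 9). The controlling bound is day 30, so patch build finishes at 30 + 7 = day 37.
Every task is finished by day 37, which is no later than the deadline of 39, so the schedule is feasible.

Yes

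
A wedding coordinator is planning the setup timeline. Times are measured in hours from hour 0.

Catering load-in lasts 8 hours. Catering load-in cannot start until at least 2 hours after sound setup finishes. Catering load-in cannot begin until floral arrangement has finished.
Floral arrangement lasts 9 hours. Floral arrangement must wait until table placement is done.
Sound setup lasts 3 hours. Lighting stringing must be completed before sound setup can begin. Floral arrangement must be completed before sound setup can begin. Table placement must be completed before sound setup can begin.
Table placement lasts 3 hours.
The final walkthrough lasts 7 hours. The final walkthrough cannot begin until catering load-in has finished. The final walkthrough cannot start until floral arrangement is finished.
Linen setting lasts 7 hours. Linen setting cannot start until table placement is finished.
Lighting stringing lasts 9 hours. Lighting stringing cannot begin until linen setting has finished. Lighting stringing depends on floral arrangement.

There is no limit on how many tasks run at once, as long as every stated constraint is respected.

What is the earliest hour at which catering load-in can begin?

26

Nothing blocks table placement, so it runs from hour 0 to hour 3.
Floral arrangement waits on table placement (finishes hour 3), so it starts at hour 3 and finishes at 3 + 9 = hour 12.
Linen setting waits on table placement (finishes hour 3), so it starts at hour 3 and finishes at 3 + 7 = hour 10.
Lighting stringing needs all of linen setting (finishes hour 10); floral arrangement (finishes hour 12). That puts its earliest start at hour 12; it finishes at 12 + 9 = hour 21.
Sound setup needs all of lighting stringing (finishes hour 21); floral arrangement (finishes hour 12); table placement (finishes hour 3). That puts its earliest start at hour 21; it finishes at 21 + 3 = hour 24.
Catering load-in waits on sound setup (finishes hour 24, plus 2-hour gap → hour 26); floral arrangement (finishes hour 12). The latest of these is hour 26, which is the earliest catering load-in can start.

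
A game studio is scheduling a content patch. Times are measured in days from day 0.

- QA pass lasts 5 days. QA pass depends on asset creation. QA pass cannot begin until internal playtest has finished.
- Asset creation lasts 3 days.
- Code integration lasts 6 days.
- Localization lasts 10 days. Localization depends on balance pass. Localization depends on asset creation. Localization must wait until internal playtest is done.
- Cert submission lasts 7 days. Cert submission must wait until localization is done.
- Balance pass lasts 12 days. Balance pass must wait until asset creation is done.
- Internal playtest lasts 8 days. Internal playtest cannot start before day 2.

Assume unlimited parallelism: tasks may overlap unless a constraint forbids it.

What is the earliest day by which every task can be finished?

After its own release at day 2, internal playtest can start at day 2 and finishes at day 10.
Nothing blocks code integration, so it runs from day 0 to day 6.
Asset creation can start immediately at day 0; it finishes at day 3.
For QA pass: asset creation (finishes day 3); internal playtest (finishes day 10). Taking the maximum gives a start of day 10, and it finishes at 10 + 5 = day 15.
After asset creation (finishes day 3), balance pass can start at day 3 and finishes at day 15.
Localization cannot start until balance pass (finishes day 15); asset creation (finishes day 3); internal playtest (finishes day 10). The controlling bound is day 15, so localization finishes at 15 + 10 = day 25.
Cert submission waits on localization (finishes day 25), so it starts at day 25 and finishes at 25 + 7 = day 32.
All tasks are finished once the last one completes. Finish times: Asset creation at 3, Code integration at 6, Internal playtest at 10, Balance pass at 15, Localization at 25, QA pass at 15, Cert submission at 32. The latest is day 32.

32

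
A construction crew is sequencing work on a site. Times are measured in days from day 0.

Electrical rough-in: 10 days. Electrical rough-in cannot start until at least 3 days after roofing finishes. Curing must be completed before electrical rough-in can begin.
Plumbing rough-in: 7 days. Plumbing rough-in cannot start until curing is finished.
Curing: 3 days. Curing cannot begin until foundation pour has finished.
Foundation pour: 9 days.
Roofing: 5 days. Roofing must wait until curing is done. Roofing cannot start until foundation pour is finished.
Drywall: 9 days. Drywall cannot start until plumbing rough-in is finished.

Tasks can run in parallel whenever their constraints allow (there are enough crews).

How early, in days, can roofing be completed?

Foundation pour can start immediately at day 0; it finishes at day 9.
After foundation pour (finishes day 9), curing can start at day 9 and finishes at day 12.
Roofing needs all of curing (finishes day 12); foundation pour (finishes day 9). That puts its earliest start at day 12; it finishes at 12 + 5 = day 17.

17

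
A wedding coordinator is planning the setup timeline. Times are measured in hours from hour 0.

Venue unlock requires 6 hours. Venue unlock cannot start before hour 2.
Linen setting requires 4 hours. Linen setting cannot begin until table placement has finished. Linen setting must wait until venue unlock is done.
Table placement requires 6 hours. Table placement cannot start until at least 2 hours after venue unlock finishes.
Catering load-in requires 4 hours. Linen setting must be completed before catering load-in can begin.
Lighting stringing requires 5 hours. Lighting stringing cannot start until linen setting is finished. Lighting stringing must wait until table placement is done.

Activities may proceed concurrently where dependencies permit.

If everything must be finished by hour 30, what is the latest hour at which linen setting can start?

21

Lighting stringing has no dependents, so it just needs to finish by hour 30. Starting by 30 − 5 = hour 25 achieves that.
To finish by hour 30, catering load-in (duration 4) must start no later than hour 26.
Linen setting feeds lighting stringing (must start by hour 25); catering load-in (must start by hour 26). Taking the minimum, linen setting must finish by hour 25 and start by 25 − 4 = hour 21.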